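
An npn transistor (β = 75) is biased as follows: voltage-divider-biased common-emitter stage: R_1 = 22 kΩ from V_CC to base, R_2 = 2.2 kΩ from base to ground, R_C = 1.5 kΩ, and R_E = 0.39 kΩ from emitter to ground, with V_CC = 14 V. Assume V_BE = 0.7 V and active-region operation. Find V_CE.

V_CE ≈ 11 V

Thevenize the base divider: V_Th = V_CC·R_2/(R_1+R_2) = 14×2.2/24.2 = 1.27 V, R_Th = R_1‖R_2 = 2 kΩ.
Base-emitter loop: V_Th = I_B·R_Th + V_BE + (β+1)I_B·R_E, so I_B = (1.27 − 0.7) / (2 + 76×0.39) = 0.0181 mA.
I_C = β·I_B = 75×0.0181 = 1.36 mA, and I_E = (β+1)I_B = 1.38 mA.
V_CE = V_CC − I_C·R_C − I_E·R_E = 14 − 1.36×1.5 − 1.38×0.39 = 11.4 V.
V_CE = 11.4 V > 0.2 V confirms active-region operation.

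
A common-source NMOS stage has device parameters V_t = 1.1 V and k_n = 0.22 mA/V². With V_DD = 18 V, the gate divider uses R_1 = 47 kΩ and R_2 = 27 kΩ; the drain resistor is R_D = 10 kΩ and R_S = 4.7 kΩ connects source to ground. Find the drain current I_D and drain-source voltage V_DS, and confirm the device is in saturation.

I_D ≈ 0.65 mA, V_DS ≈ 8.5 V

V_G = V_DD·R_2/(R_1+R_2) = 18×27/74 = 6.57 V.
Assume saturation: I_D = (k_n/2)(V_GS − V_t)² with V_GS = V_G − I_D·R_S = 6.57 − 4.7·I_D.
Substituting gives 2.43·I_D² − 6.65·I_D + 3.29 = 0, with roots I_D = 0.647 or 2.09 mA.
The root I_D = 2.09 mA gives V_GS = -3.26 V ≤ V_t, so take I_D = 0.647 mA.
Then V_GS = 3.53 V and V_DS = V_DD − I_D(R_D+R_S) = 18 − 0.647×14.7 = 8.49 V.
Saturation requires V_DS ≥ V_GS − V_t = 2.43 V; 8.49 ≥ 2.43 ✓.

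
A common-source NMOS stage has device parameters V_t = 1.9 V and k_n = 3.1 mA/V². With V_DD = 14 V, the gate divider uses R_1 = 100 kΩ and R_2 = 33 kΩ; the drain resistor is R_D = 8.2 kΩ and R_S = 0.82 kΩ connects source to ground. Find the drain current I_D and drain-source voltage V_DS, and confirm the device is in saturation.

V_G = V_DD·R_2/(R_1+R_2) = 14×33/133 = 3.47 V.
Assume saturation: I_D = (k_n/2)(V_GS − V_t)² with V_GS = V_G − I_D·R_S = 3.47 − 0.82·I_D.
Substituting gives 1.04·I_D² − 5·I_D + 3.84 = 0, with roots I_D = 0.96 or 3.84 mA.
The root I_D = 3.84 mA gives V_GS = 0.326 V ≤ V_t, so take I_D = 0.96 mA.
Then V_GS = 2.69 V and V_DS = V_DD − I_D(R_D+R_S) = 14 − 0.96×9.02 = 5.34 V.
Saturation requires V_DS ≥ V_GS − V_t = 0.787 V; 5.34 ≥ 0.787 ✓.

I_D ≈ 0.96 mA, V_DS ≈ 5.3 V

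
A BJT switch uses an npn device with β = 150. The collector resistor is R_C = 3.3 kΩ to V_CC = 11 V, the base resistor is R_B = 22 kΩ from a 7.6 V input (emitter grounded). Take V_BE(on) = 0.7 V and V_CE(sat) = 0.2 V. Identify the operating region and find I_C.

saturation; I_C ≈ 3.3 mA

Assume active: I_B = (7.6 − 0.7)/22 = 0.314 mA, giving I_C = β·I_B = 47 mA.
But then V_CE = 11 − 47×3.3 = -144 V < V_CE(sat) = 0.2 V — impossible in the active region.
So the transistor is saturated. With V_CE = 0.2 V, I_C = (V_CC − 0.2)/R_C = 10.8/3.3 = 3.27 mA.
Check: β·I_B = 47 mA > I_C = 3.27 mA, confirming saturation.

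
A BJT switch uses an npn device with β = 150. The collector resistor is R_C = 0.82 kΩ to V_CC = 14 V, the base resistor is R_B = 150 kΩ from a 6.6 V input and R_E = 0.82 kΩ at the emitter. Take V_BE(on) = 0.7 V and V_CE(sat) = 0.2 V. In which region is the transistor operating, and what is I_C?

active; I_C ≈ 3.2 mA

Assume active. Base-emitter loop: I_B = (V_BB − V_BE)/(R_B + (β+1)R_E) = (6.6 − 0.7)/(150 + 151×0.82) = 0.0215 mA.
I_C = β·I_B = 150×0.0215 = 3.23 mA.
V_CE = V_CC − I_C·R_C − I_E·R_E = 14 − 3.23×0.82 − 3.25×0.82 = 8.68 V > V_CE(sat), so the active-region assumption holds.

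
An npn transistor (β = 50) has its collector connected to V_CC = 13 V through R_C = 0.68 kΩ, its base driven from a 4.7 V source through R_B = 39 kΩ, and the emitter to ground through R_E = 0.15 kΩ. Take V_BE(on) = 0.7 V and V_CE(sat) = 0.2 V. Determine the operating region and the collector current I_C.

active; I_C ≈ 4.3 mA

Assume active. Base-emitter loop: I_B = (V_BB − V_BE)/(R_B + (β+1)R_E) = (4.7 − 0.7)/(39 + 51×0.15) = 0.0857 mA.
I_C = β·I_B = 50×0.0857 = 4.29 mA.
V_CE = V_CC − I_C·R_C − I_E·R_E = 13 − 4.29×0.68 − 4.37×0.15 = 9.43 V > V_CE(sat), so the active-region assumption holds.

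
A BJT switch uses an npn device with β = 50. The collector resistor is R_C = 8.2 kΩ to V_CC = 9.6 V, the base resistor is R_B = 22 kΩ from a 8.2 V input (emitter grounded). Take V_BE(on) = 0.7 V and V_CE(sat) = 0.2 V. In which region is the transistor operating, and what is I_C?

Assume active: I_B = (8.2 − 0.7)/22 = 0.341 mA, giving I_C = β·I_B = 17 mA.
But then V_CE = 9.6 − 17×8.2 = -130 V < V_CE(sat) = 0.2 V — impossible in the active region.
So the transistor is saturated. With V_CE = 0.2 V, I_C = (V_CC − 0.2)/R_C = 9.4/8.2 = 1.15 mA.
Check: β·I_B = 17 mA > I_C = 1.15 mA, confirming saturation.

saturation; I_C ≈ 1.1 mA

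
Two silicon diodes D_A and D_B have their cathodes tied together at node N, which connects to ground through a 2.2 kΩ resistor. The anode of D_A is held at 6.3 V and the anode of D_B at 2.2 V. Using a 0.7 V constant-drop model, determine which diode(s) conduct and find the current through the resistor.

Assume both conduct. Then node N would need to be at both 6.3−0.7 = 5.6 V and 2.2−0.7 = 1.5 V, which is impossible.
Assume only D_A conducts: V_N = 6.3 − 0.7 = 5.6 V, so I_R = 5.6/2.2 = 2.55 mA.
Check D_B: its anode-to-cathode voltage is 2.2 − 5.6 = -3.4 V < 0.7 V, so it is off. The assumption is consistent.

Only D_A conducts; I_R ≈ 2.5 mA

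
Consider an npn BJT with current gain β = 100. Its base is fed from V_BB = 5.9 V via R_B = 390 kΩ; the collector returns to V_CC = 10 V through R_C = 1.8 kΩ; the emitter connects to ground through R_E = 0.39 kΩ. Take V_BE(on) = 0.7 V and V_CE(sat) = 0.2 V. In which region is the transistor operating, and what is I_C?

active; I_C ≈ 1.2 mA

Assume active. Base-emitter loop: I_B = (V_BB − V_BE)/(R_B + (β+1)R_E) = (5.9 − 0.7)/(390 + 101×0.39) = 0.0121 mA.
I_C = β·I_B = 100×0.0121 = 1.21 mA.
V_CE = V_CC − I_C·R_C − I_E·R_E = 10 − 1.21×1.8 − 1.22×0.39 = 7.34 V > V_CE(sat), so the active-region assumption holds.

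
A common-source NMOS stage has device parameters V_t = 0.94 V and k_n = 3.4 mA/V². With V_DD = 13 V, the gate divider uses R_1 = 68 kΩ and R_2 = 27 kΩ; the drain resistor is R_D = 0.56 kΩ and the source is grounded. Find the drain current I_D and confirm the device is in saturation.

V_G = V_DD·R_2/(R_1+R_2) = 13×27/95 = 3.69 V. With the source grounded, V_GS = V_G = 3.69 V.
Assume saturation: I_D = (k_n/2)(V_GS − V_t)² = (3.4/2)×(3.69 − 0.94)² = 1.7×2.75² = 12.9 mA.
V_DS = V_DD − I_D·R_D = 13 − 12.9×0.56 = 5.78 V.
Saturation requires V_DS ≥ V_GS − V_t = 2.75 V; 5.78 ≥ 2.75 ✓.

I_D ≈ 13 mA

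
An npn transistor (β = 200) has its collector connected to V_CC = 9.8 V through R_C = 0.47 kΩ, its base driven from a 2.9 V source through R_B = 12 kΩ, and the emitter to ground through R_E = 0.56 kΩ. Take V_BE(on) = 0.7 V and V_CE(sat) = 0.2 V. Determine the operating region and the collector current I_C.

active; I_C ≈ 3.5 mA

Assume active. Base-emitter loop: I_B = (V_BB − V_BE)/(R_B + (β+1)R_E) = (2.9 − 0.7)/(12 + 201×0.56) = 0.0177 mA.
I_C = β·I_B = 200×0.0177 = 3.53 mA.
V_CE = V_CC − I_C·R_C − I_E·R_E = 9.8 − 3.53×0.47 − 3.55×0.56 = 6.15 V > V_CE(sat), so the active-region assumption holds.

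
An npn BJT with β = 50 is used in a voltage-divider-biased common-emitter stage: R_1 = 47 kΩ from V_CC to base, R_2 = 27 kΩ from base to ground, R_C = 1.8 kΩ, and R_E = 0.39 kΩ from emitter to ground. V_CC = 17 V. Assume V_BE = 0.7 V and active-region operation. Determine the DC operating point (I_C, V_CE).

Thevenize the base divider: V_Th = V_CC·R_2/(R_1+R_2) = 17×27/74 = 6.2 V, R_Th = R_1‖R_2 = 17.1 kΩ.
Base-emitter loop: V_Th = I_B·R_Th + V_BE + (β+1)I_B·R_E, so I_B = (6.2 − 0.7) / (17.1 + 51×0.39) = 0.149 mA.
I_C = β·I_B = 50×0.149 = 7.43 mA, and I_E = (β+1)I_B = 7.58 mA.
V_CE = V_CC − I_C·R_C − I_E·R_E = 17 − 7.43×1.8 − 7.58×0.39 = 0.674 V.
V_CE = 0.674 V > 0.2 V confirms active-region operation.

I_C ≈ 7.4 mA, V_CE ≈ 0.67 V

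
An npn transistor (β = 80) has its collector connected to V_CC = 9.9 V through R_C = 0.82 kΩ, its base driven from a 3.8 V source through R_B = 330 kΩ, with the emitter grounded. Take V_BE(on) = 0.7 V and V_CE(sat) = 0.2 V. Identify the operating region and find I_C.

active; I_C ≈ 0.75 mA

Assume active. Base-emitter loop: I_B = (V_BB − V_BE)/R_B = (3.8 − 0.7)/330 = 0.00939 mA.
I_C = β·I_B = 80×0.00939 = 0.752 mA.
V_CE = V_CC − I_C·R_C = 9.9 − 0.752×0.82 = 9.28 V > V_CE(sat), so the active-region assumption holds.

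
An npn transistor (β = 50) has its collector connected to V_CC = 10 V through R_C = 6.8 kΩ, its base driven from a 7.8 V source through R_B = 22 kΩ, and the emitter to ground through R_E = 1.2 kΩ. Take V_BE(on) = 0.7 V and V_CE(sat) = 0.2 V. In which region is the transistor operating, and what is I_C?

Assume active: I_B = (7.8 − 0.7)/(22 + 51×1.2) = 0.0853 mA, I_C = β·I_B = 4.27 mA.
Then V_CE = 10 − 4.27×6.8 − 4.35×1.2 = -24.2 V < 0.2 V — the active assumption fails.
Re-solve with V_CE = 0.2 V. KCL at the emitter: V_E/R_E = (V_BB−0.7−V_E)/R_B + (V_CC−0.2−V_E)/R_C, giving V_E = 1.72 V.
I_C = (V_CC − 0.2 − V_E)/R_C = (9.8 − 1.72)/6.8 = 1.19 mA.
Check: I_B = (7.1 − 1.72)/22 = 0.245 mA, and β·I_B = 12.2 mA > I_C, confirming saturation.

saturation; I_C ≈ 1.2 mA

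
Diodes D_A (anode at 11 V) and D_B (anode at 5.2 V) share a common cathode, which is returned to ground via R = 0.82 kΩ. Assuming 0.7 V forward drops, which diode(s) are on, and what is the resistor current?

Assume both conduct. Then node N would need to be at both 11−0.7 = 10.3 V and 5.2−0.7 = 4.5 V, which is impossible.
Assume only D_A conducts: V_N = 11 − 0.7 = 10.3 V, so I_R = 10.3/0.82 = 12.6 mA.
Check D_B: its anode-to-cathode voltage is 5.2 − 10.3 = -5.1 V < 0.7 V, so it is off. The assumption is consistent.

Only D_A conducts; I_R ≈ 13 mA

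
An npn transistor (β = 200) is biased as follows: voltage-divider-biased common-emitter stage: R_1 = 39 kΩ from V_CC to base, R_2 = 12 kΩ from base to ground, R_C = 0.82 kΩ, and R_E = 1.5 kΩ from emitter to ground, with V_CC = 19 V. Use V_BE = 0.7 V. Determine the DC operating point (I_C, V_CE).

I_C ≈ 2.4 mA, V_CE ≈ 13 V

Thevenize the base divider: V_Th = V_CC·R_2/(R_1+R_2) = 19×12/51 = 4.47 V, R_Th = R_1‖R_2 = 9.18 kΩ.
Base-emitter loop: V_Th = I_B·R_Th + V_BE + (β+1)I_B·R_E, so I_B = (4.47 − 0.7) / (9.18 + 201×1.5) = 0.0121 mA.
I_C = β·I_B = 200×0.0121 = 2.43 mA, and I_E = (β+1)I_B = 2.44 mA.
V_CE = V_CC − I_C·R_C − I_E·R_E = 19 − 2.43×0.82 − 2.44×1.5 = 13.4 V.
V_CE = 13.4 V > 0.2 V confirms active-region operation.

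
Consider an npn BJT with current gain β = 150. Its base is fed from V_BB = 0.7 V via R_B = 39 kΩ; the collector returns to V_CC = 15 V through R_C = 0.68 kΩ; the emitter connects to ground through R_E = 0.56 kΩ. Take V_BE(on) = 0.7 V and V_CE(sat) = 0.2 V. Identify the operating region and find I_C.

V_BB = 0.7 V ≤ V_BE(on) = 0.7 V, so the base-emitter junction is not forward biased.
The transistor is in cutoff: I_B = I_C = 0.

cutoff; I_C ≈ 0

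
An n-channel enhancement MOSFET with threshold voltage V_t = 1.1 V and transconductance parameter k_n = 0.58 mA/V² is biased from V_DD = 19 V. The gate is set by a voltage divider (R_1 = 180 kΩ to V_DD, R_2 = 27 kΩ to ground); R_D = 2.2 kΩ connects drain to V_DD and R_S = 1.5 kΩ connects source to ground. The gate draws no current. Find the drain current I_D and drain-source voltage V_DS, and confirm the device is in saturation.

I_D ≈ 0.27 mA, V_DS ≈ 18 V

V_G = V_DD·R_2/(R_1+R_2) = 19×27/207 = 2.48 V.
Assume saturation: I_D = (k_n/2)(V_GS − V_t)² with V_GS = V_G − I_D·R_S = 2.48 − 1.5·I_D.
Substituting gives 0.652·I_D² − 2.2·I_D + 0.551 = 0, with roots I_D = 0.273 or 3.1 mA.
The root I_D = 3.1 mA gives V_GS = -2.17 V ≤ V_t, so take I_D = 0.273 mA.
Then V_GS = 2.07 V and V_DS = V_DD − I_D(R_D+R_S) = 19 − 0.273×3.7 = 18 V.
Saturation requires V_DS ≥ V_GS − V_t = 0.969 V; 18 ≥ 0.969 ✓.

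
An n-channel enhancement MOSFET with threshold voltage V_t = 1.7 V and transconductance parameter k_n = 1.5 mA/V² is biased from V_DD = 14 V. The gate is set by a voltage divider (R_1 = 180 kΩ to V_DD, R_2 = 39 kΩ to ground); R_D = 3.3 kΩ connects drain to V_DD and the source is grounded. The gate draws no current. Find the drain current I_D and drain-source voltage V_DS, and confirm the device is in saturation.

V_G = V_DD·R_2/(R_1+R_2) = 14×39/219 = 2.49 V. With the source grounded, V_GS = V_G = 2.49 V.
Assume saturation: I_D = (k_n/2)(V_GS − V_t)² = (1.5/2)×(2.49 − 1.7)² = 0.75×0.793² = 0.472 mA.
V_DS = V_DD − I_D·R_D = 14 − 0.472×3.3 = 12.4 V.
Saturation requires V_DS ≥ V_GS − V_t = 0.793 V; 12.4 ≥ 0.793 ✓.

I_D ≈ 0.47 mA, V_DS ≈ 12 V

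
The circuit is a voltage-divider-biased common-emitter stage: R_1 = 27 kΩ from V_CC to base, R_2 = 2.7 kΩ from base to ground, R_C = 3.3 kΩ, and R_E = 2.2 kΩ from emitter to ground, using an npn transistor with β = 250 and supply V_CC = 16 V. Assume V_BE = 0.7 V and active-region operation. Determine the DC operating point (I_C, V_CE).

I_C ≈ 0.34 mA, V_CE ≈ 14 V

Thevenize the base divider: V_Th = V_CC·R_2/(R_1+R_2) = 16×2.7/29.7 = 1.45 V, R_Th = R_1‖R_2 = 2.45 kΩ.
Base-emitter loop: V_Th = I_B·R_Th + V_BE + (β+1)I_B·R_E, so I_B = (1.45 − 0.7) / (2.45 + 251×2.2) = 0.00136 mA.
I_C = β·I_B = 250×0.00136 = 0.34 mA, and I_E = (β+1)I_B = 0.341 mA.
V_CE = V_CC − I_C·R_C − I_E·R_E = 16 − 0.34×3.3 − 0.341×2.2 = 14.1 V.
V_CE = 14.1 V > 0.2 V confirms active-region operation.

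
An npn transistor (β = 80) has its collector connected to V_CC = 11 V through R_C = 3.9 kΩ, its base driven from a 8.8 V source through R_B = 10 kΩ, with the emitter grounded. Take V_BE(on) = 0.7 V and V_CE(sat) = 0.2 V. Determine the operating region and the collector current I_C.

Assume active: I_B = (8.8 − 0.7)/10 = 0.81 mA, giving I_C = β·I_B = 64.8 mA.
But then V_CE = 11 − 64.8×3.9 = -242 V < V_CE(sat) = 0.2 V — impossible in the active region.
So the transistor is saturated. With V_CE = 0.2 V, I_C = (V_CC − 0.2)/R_C = 10.8/3.9 = 2.77 mA.
Check: β·I_B = 64.8 mA > I_C = 2.77 mA, confirming saturation.

saturation; I_C ≈ 2.8 mA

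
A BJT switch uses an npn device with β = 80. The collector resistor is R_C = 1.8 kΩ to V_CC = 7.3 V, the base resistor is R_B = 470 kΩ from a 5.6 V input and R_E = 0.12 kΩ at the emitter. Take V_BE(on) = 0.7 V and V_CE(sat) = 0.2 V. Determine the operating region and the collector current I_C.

Assume active. Base-emitter loop: I_B = (V_BB − V_BE)/(R_B + (β+1)R_E) = (5.6 − 0.7)/(470 + 81×0.12) = 0.0102 mA.
I_C = β·I_B = 80×0.0102 = 0.817 mA.
V_CE = V_CC − I_C·R_C − I_E·R_E = 7.3 − 0.817×1.8 − 0.827×0.12 = 5.73 V > V_CE(sat), so the active-region assumption holds.

active; I_C ≈ 0.82 mA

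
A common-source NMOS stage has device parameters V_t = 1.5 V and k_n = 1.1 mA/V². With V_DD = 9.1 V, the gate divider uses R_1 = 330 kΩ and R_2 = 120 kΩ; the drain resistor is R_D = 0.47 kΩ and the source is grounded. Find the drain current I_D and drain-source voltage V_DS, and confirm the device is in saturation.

V_G = V_DD·R_2/(R_1+R_2) = 9.1×120/450 = 2.43 V. With the source grounded, V_GS = V_G = 2.43 V.
Assume saturation: I_D = (k_n/2)(V_GS − V_t)² = (1.1/2)×(2.43 − 1.5)² = 0.55×0.927² = 0.472 mA.
V_DS = V_DD − I_D·R_D = 9.1 − 0.472×0.47 = 8.88 V.
Saturation requires V_DS ≥ V_GS − V_t = 0.927 V; 8.88 ≥ 0.927 ✓.

I_D ≈ 0.47 mA, V_DS ≈ 8.9 V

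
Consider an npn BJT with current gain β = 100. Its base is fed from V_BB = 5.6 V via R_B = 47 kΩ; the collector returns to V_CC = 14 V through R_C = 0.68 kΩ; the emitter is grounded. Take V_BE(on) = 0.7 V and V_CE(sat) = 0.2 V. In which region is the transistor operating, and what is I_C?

active; I_C ≈ 10 mA

Assume active. Base-emitter loop: I_B = (V_BB − V_BE)/R_B = (5.6 − 0.7)/47 = 0.104 mA.
I_C = β·I_B = 100×0.104 = 10.4 mA.
V_CE = V_CC − I_C·R_C = 14 − 10.4×0.68 = 6.91 V > V_CE(sat), so the active-region assumption holds.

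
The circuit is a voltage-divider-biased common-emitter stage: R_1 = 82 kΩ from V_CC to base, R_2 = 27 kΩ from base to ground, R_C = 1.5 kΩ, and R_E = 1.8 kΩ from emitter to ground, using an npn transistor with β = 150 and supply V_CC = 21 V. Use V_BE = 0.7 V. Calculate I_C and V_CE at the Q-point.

I_C ≈ 2.3 mA, V_CE ≈ 13 V

Thevenize the base divider: V_Th = V_CC·R_2/(R_1+R_2) = 21×27/109 = 5.2 V, R_Th = R_1‖R_2 = 20.3 kΩ.
Base-emitter loop: V_Th = I_B·R_Th + V_BE + (β+1)I_B·R_E, so I_B = (5.2 − 0.7) / (20.3 + 151×1.8) = 0.0154 mA.
I_C = β·I_B = 150×0.0154 = 2.31 mA, and I_E = (β+1)I_B = 2.33 mA.
V_CE = V_CC − I_C·R_C − I_E·R_E = 21 − 2.31×1.5 − 2.33×1.8 = 13.3 V.
V_CE = 13.3 V > 0.2 V confirms active-region operation.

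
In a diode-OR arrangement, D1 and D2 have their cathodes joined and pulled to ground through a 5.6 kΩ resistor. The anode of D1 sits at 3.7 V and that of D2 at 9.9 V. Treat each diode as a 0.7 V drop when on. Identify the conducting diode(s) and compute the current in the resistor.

Assume both conduct. Then node N would need to be at both 3.7−0.7 = 3 V and 9.9−0.7 = 9.2 V, which is impossible.
Assume only D2 conducts: V_N = 9.9 − 0.7 = 9.2 V, so I_R = 9.2/5.6 = 1.64 mA.
Check D1: its anode-to-cathode voltage is 3.7 − 9.2 = -5.5 V < 0.7 V, so it is off. The assumption is consistent.

Only D2 conducts; I_R ≈ 1.6 mA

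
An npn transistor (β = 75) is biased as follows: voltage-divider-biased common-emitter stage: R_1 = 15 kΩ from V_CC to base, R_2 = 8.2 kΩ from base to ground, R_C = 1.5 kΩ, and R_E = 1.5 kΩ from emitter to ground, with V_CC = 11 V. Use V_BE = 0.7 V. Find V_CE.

V_CE ≈ 4.9 V

Thevenize the base divider: V_Th = V_CC·R_2/(R_1+R_2) = 11×8.2/23.2 = 3.89 V, R_Th = R_1‖R_2 = 5.3 kΩ.
Base-emitter loop: V_Th = I_B·R_Th + V_BE + (β+1)I_B·R_E, so I_B = (3.89 − 0.7) / (5.3 + 76×1.5) = 0.0267 mA.
I_C = β·I_B = 75×0.0267 = 2 mA, and I_E = (β+1)I_B = 2.03 mA.
V_CE = V_CC − I_C·R_C − I_E·R_E = 11 − 2×1.5 − 2.03×1.5 = 4.95 V.
V_CE = 4.95 V > 0.2 V confirms active-region operation.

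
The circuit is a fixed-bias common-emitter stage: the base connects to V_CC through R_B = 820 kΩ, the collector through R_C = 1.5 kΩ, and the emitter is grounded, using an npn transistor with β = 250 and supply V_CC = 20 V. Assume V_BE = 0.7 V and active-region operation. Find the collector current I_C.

I_C ≈ 5.9 mA

Base loop: V_CC = I_B·R_B + V_BE, so I_B = (20 − 0.7)/820 kΩ = 0.0235 mA.
In the active region I_C = β·I_B = 250 × 0.0235 = 5.88 mA.
Collector loop: V_CE = V_CC − I_C·R_C = 20 − 5.88×1.5 = 11.2 V.
Since V_CE = 11.2 V > V_CE(sat) ≈ 0.2 V, the transistor is in the active region as assumed.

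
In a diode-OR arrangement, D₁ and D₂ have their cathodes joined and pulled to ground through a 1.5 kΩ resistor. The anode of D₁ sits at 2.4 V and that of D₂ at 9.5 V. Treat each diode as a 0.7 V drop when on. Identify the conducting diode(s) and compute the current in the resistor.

Assume both conduct. Then node N would need to be at both 2.4−0.7 = 1.7 V and 9.5−0.7 = 8.8 V, which is impossible.
Assume only D₂ conducts: V_N = 9.5 − 0.7 = 8.8 V, so I_R = 8.8/1.5 = 5.87 mA.
Check D₁: its anode-to-cathode voltage is 2.4 − 8.8 = -6.4 V < 0.7 V, so it is off. The assumption is consistent.

Only D₂ conducts; I_R ≈ 5.9 mA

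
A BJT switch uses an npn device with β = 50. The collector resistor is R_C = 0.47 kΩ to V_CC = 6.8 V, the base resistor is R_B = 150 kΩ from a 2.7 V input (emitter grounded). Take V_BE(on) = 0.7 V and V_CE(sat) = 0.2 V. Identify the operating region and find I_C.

Assume active. Base-emitter loop: I_B = (V_BB − V_BE)/R_B = (2.7 − 0.7)/150 = 0.0133 mA.
I_C = β·I_B = 50×0.0133 = 0.667 mA.
V_CE = V_CC − I_C·R_C = 6.8 − 0.667×0.47 = 6.49 V > V_CE(sat), so the active-region assumption holds.

active; I_C ≈ 0.67 mA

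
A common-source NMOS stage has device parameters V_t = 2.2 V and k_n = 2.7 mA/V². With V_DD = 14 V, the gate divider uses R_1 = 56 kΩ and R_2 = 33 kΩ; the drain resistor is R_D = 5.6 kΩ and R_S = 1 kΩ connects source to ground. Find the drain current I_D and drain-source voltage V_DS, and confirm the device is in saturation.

V_G = V_DD·R_2/(R_1+R_2) = 14×33/89 = 5.19 V.
Assume saturation: I_D = (k_n/2)(V_GS − V_t)² with V_GS = V_G − I_D·R_S = 5.19 − 1·I_D.
Substituting gives 1.35·I_D² − 9.08·I_D + 12.1 = 0, with roots I_D = 1.83 or 4.9 mA.
The root I_D = 4.9 mA gives V_GS = 0.296 V ≤ V_t, so take I_D = 1.83 mA.
Then V_GS = 3.36 V and V_DS = V_DD − I_D(R_D+R_S) = 14 − 1.83×6.6 = 1.94 V.
Saturation requires V_DS ≥ V_GS − V_t = 1.16 V; 1.94 ≥ 1.16 ✓.

I_D ≈ 1.8 mA, V_DS ≈ 1.9 V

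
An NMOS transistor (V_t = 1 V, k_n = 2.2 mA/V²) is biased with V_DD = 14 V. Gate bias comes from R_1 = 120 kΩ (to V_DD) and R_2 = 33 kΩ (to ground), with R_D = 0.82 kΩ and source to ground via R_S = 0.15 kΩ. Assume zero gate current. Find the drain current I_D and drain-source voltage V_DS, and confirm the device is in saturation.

V_G = V_DD·R_2/(R_1+R_2) = 14×33/153 = 3.02 V.
Assume saturation: I_D = (k_n/2)(V_GS − V_t)² with V_GS = V_G − I_D·R_S = 3.02 − 0.15·I_D.
Substituting gives 0.0248·I_D² − 1.67·I_D + 4.49 = 0, with roots I_D = 2.81 or 64.5 mA.
The root I_D = 64.5 mA gives V_GS = -6.66 V ≤ V_t, so take I_D = 2.81 mA.
Then V_GS = 2.6 V and V_DS = V_DD − I_D(R_D+R_S) = 14 − 2.81×0.97 = 11.3 V.
Saturation requires V_DS ≥ V_GS − V_t = 1.6 V; 11.3 ≥ 1.6 ✓.

I_D ≈ 2.8 mA, V_DS ≈ 11 V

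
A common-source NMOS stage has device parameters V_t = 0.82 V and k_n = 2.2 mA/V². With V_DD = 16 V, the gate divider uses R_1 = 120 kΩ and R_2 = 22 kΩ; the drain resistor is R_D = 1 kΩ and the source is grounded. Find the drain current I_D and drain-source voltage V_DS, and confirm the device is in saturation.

I_D ≈ 3 mA, V_DS ≈ 13 V

V_G = V_DD·R_2/(R_1+R_2) = 16×22/142 = 2.48 V. With the source grounded, V_GS = V_G = 2.48 V.
Assume saturation: I_D = (k_n/2)(V_GS − V_t)² = (2.2/2)×(2.48 − 0.82)² = 1.1×1.66² = 3.03 mA.
V_DS = V_DD − I_D·R_D = 16 − 3.03×1 = 13 V.
Saturation requires V_DS ≥ V_GS − V_t = 1.66 V; 13 ≥ 1.66 ✓.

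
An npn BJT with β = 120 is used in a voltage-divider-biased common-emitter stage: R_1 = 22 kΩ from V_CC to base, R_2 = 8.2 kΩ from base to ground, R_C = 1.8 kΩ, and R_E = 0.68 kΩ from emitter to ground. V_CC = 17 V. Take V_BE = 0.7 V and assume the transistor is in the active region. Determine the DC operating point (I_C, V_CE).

I_C ≈ 5.3 mA, V_CE ≈ 3.8 V

Thevenize the base divider: V_Th = V_CC·R_2/(R_1+R_2) = 17×8.2/30.2 = 4.62 V, R_Th = R_1‖R_2 = 5.97 kΩ.
Base-emitter loop: V_Th = I_B·R_Th + V_BE + (β+1)I_B·R_E, so I_B = (4.62 − 0.7) / (5.97 + 121×0.68) = 0.0444 mA.
I_C = β·I_B = 120×0.0444 = 5.32 mA, and I_E = (β+1)I_B = 5.37 mA.
V_CE = V_CC − I_C·R_C − I_E·R_E = 17 − 5.32×1.8 − 5.37×0.68 = 3.77 V.
V_CE = 3.77 V > 0.2 V confirms active-region operation.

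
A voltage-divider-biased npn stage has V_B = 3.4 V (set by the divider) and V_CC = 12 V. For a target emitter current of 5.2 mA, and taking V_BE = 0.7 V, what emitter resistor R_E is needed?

R_E ≈ 0.52 kΩ

V_E = V_B − V_BE = 3.4 − 0.7 = 2.7 V.
R_E = V_E / I_E = 2.7 / 5.2 = 0.519 kΩ.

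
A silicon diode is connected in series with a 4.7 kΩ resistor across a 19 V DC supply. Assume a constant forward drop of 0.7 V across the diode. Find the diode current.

I ≈ 3.9 mA

KVL around the loop: 19 = V_D + I·R = 0.7 + I × 4.7 kΩ.
So I = (19 − 0.7) / 4.7 kΩ = 18.3 / 4.7 = 3.89 mA.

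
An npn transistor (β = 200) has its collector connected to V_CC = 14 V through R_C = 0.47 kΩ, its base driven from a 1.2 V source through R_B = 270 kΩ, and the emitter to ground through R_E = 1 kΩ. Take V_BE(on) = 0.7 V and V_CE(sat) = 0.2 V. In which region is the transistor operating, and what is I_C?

active; I_C ≈ 0.21 mA

Assume active. Base-emitter loop: I_B = (V_BB − V_BE)/(R_B + (β+1)R_E) = (1.2 − 0.7)/(270 + 201×1) = 0.00106 mA.
I_C = β·I_B = 200×0.00106 = 0.212 mA.
V_CE = V_CC − I_C·R_C − I_E·R_E = 14 − 0.212×0.47 − 0.213×1 = 13.7 V > V_CE(sat), so the active-region assumption holds.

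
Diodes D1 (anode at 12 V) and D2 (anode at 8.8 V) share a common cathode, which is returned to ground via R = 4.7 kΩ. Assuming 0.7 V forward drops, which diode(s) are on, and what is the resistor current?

Assume both conduct. Then node N would need to be at both 12−0.7 = 11.3 V and 8.8−0.7 = 8.1 V, which is impossible.
Assume only D1 conducts: V_N = 12 − 0.7 = 11.3 V, so I_R = 11.3/4.7 = 2.4 mA.
Check D2: its anode-to-cathode voltage is 8.8 − 11.3 = -2.5 V < 0.7 V, so it is off. The assumption is consistent.

Only D1 conducts; I_R ≈ 2.4 mA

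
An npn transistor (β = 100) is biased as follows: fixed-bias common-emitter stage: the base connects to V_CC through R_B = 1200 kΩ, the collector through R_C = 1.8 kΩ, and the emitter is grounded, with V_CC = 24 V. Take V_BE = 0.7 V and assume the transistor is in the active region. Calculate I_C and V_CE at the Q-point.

Base loop: V_CC = I_B·R_B + V_BE, so I_B = (24 − 0.7)/1200 kΩ = 0.0194 mA.
In the active region I_C = β·I_B = 100 × 0.0194 = 1.94 mA.
Collector loop: V_CE = V_CC − I_C·R_C = 24 − 1.94×1.8 = 20.5 V.
Since V_CE = 20.5 V > V_CE(sat) ≈ 0.2 V, the transistor is in the active region as assumed.

I_C ≈ 1.9 mA, V_CE ≈ 21 V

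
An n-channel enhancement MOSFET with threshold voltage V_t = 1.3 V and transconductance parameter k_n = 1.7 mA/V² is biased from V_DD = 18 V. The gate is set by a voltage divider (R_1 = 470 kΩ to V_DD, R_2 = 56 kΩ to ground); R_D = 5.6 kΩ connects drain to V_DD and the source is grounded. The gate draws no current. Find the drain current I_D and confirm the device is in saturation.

V_G = V_DD·R_2/(R_1+R_2) = 18×56/526 = 1.92 V. With the source grounded, V_GS = V_G = 1.92 V.
Assume saturation: I_D = (k_n/2)(V_GS − V_t)² = (1.7/2)×(1.92 − 1.3)² = 0.85×0.616² = 0.323 mA.
V_DS = V_DD − I_D·R_D = 18 − 0.323×5.6 = 16.2 V.
Saturation requires V_DS ≥ V_GS − V_t = 0.616 V; 16.2 ≥ 0.616 ✓.

I_D ≈ 0.32 mA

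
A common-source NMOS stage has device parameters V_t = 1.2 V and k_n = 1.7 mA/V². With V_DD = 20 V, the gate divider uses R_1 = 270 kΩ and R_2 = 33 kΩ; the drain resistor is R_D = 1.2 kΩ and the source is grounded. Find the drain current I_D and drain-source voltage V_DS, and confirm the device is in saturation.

I_D ≈ 0.81 mA, V_DS ≈ 19 V

V_G = V_DD·R_2/(R_1+R_2) = 20×33/303 = 2.18 V. With the source grounded, V_GS = V_G = 2.18 V.
Assume saturation: I_D = (k_n/2)(V_GS − V_t)² = (1.7/2)×(2.18 − 1.2)² = 0.85×0.978² = 0.813 mA.
V_DS = V_DD − I_D·R_D = 20 − 0.813×1.2 = 19 V.
Saturation requires V_DS ≥ V_GS − V_t = 0.978 V; 19 ≥ 0.978 ✓.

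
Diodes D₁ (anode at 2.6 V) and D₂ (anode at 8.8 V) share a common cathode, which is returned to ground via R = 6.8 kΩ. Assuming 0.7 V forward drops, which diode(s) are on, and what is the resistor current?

Assume both conduct. Then node N would need to be at both 2.6−0.7 = 1.9 V and 8.8−0.7 = 8.1 V, which is impossible.
Assume only D₂ conducts: V_N = 8.8 − 0.7 = 8.1 V, so I_R = 8.1/6.8 = 1.19 mA.
Check D₁: its anode-to-cathode voltage is 2.6 − 8.1 = -5.5 V < 0.7 V, so it is off. The assumption is consistent.

Only D₂ conducts; I_R ≈ 1.2 mA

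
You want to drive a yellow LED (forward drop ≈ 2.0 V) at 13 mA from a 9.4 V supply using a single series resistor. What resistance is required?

R ≈ 0.57 kΩ

The resistor drops V_S − V_D = 9.4 − 2.0 = 7.4 V at 13 mA.
R = 7.4 V / 13 mA = 0.569 kΩ.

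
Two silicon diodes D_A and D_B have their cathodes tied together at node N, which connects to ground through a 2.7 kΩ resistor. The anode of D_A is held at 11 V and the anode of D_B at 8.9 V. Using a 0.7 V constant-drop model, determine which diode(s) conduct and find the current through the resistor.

Assume both conduct. Then node N would need to be at both 11−0.7 = 10.3 V and 8.9−0.7 = 8.2 V, which is impossible.
Assume only D_A conducts: V_N = 11 − 0.7 = 10.3 V, so I_R = 10.3/2.7 = 3.81 mA.
Check D_B: its anode-to-cathode voltage is 8.9 − 10.3 = -1.4 V < 0.7 V, so it is off. The assumption is consistent.

Only D_A conducts; I_R ≈ 3.8 mA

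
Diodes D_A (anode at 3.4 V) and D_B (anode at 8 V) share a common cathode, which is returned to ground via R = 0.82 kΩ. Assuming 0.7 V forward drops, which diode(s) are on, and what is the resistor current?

Only D_B conducts; I_R ≈ 8.9 mA

Assume both conduct. Then node N would need to be at both 3.4−0.7 = 2.7 V and 8−0.7 = 7.3 V, which is impossible.
Assume only D_B conducts: V_N = 8 − 0.7 = 7.3 V, so I_R = 7.3/0.82 = 8.9 mA.
Check D_A: its anode-to-cathode voltage is 3.4 − 7.3 = -3.9 V < 0.7 V, so it is off. The assumption is consistent.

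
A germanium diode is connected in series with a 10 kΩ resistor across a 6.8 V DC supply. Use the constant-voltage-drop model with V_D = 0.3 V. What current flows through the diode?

I ≈ 0.65 mA

KVL around the loop: 6.8 = V_D + I·R = 0.3 + I × 10 kΩ.
So I = (6.8 − 0.3) / 10 kΩ = 6.5 / 10 = 0.65 mA.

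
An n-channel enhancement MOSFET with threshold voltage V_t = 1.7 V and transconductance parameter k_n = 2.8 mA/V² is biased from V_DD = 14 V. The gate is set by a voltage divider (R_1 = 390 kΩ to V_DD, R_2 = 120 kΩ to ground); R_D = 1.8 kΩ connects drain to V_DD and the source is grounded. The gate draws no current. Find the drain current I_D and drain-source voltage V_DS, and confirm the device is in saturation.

I_D ≈ 3.6 mA, V_DS ≈ 7.6 V

V_G = V_DD·R_2/(R_1+R_2) = 14×120/510 = 3.29 V. With the source grounded, V_GS = V_G = 3.29 V.
Assume saturation: I_D = (k_n/2)(V_GS − V_t)² = (2.8/2)×(3.29 − 1.7)² = 1.4×1.59² = 3.56 mA.
V_DS = V_DD − I_D·R_D = 14 − 3.56×1.8 = 7.6 V.
Saturation requires V_DS ≥ V_GS − V_t = 1.59 V; 7.6 ≥ 1.59 ✓.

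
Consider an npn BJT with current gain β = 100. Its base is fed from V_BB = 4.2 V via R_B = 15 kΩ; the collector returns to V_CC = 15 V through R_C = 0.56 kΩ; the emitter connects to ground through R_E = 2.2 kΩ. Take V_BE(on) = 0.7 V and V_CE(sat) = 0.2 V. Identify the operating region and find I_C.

Assume active. Base-emitter loop: I_B = (V_BB − V_BE)/(R_B + (β+1)R_E) = (4.2 − 0.7)/(15 + 101×2.2) = 0.0148 mA.
I_C = β·I_B = 100×0.0148 = 1.48 mA.
V_CE = V_CC − I_C·R_C − I_E·R_E = 15 − 1.48×0.56 − 1.49×2.2 = 10.9 V > V_CE(sat), so the active-region assumption holds.

active; I_C ≈ 1.5 mA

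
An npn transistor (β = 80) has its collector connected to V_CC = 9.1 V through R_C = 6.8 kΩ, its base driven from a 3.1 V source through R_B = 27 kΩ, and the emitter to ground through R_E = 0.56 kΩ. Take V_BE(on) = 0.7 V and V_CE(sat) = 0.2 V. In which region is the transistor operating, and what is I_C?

saturation; I_C ≈ 1.2 mA

Assume active: I_B = (3.1 − 0.7)/(27 + 81×0.56) = 0.0332 mA, I_C = β·I_B = 2.65 mA.
Then V_CE = 9.1 − 2.65×6.8 − 2.69×0.56 = -10.4 V < 0.2 V — the active assumption fails.
Re-solve with V_CE = 0.2 V. KCL at the emitter: V_E/R_E = (V_BB−0.7−V_E)/R_B + (V_CC−0.2−V_E)/R_C, giving V_E = 0.71 V.
I_C = (V_CC − 0.2 − V_E)/R_C = (8.9 − 0.71)/6.8 = 1.2 mA.
Check: I_B = (2.4 − 0.71)/27 = 0.0626 mA, and β·I_B = 5.01 mA > I_C, confirming saturation.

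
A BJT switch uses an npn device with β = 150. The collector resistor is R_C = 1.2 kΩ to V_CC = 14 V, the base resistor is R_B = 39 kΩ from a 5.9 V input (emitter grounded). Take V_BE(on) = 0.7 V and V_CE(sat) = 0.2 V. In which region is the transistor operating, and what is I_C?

saturation; I_C ≈ 12 mA

Assume active: I_B = (5.9 − 0.7)/39 = 0.133 mA, giving I_C = β·I_B = 20 mA.
But then V_CE = 14 − 20×1.2 = -10 V < V_CE(sat) = 0.2 V — impossible in the active region.
So the transistor is saturated. With V_CE = 0.2 V, I_C = (V_CC − 0.2)/R_C = 13.8/1.2 = 11.5 mA.
Check: β·I_B = 20 mA > I_C = 11.5 mA, confirming saturation.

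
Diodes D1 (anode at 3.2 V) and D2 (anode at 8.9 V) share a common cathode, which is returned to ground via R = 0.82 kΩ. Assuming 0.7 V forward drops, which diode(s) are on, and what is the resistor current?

Assume both conduct. Then node N would need to be at both 3.2−0.7 = 2.5 V and 8.9−0.7 = 8.2 V, which is impossible.
Assume only D2 conducts: V_N = 8.9 − 0.7 = 8.2 V, so I_R = 8.2/0.82 = 10 mA.
Check D1: its anode-to-cathode voltage is 3.2 − 8.2 = -5 V < 0.7 V, so it is off. The assumption is consistent.

Only D2 conducts; I_R ≈ 10 mA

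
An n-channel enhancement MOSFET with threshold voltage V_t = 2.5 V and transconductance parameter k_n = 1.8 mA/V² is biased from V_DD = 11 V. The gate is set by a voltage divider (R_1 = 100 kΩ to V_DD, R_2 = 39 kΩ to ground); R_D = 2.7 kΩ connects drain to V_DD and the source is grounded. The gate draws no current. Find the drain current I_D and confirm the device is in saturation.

I_D ≈ 0.31 mA

V_G = V_DD·R_2/(R_1+R_2) = 11×39/139 = 3.09 V. With the source grounded, V_GS = V_G = 3.09 V.
Assume saturation: I_D = (k_n/2)(V_GS − V_t)² = (1.8/2)×(3.09 − 2.5)² = 0.9×0.586² = 0.309 mA.
V_DS = V_DD − I_D·R_D = 11 − 0.309×2.7 = 10.2 V.
Saturation requires V_DS ≥ V_GS − V_t = 0.586 V; 10.2 ≥ 0.586 ✓.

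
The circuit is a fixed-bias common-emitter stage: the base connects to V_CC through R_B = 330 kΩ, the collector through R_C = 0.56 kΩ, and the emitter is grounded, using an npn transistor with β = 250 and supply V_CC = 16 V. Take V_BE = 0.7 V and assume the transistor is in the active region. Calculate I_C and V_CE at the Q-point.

Base loop: V_CC = I_B·R_B + V_BE, so I_B = (16 − 0.7)/330 kΩ = 0.0464 mA.
In the active region I_C = β·I_B = 250 × 0.0464 = 11.6 mA.
Collector loop: V_CE = V_CC − I_C·R_C = 16 − 11.6×0.56 = 9.51 V.
Since V_CE = 9.51 V > V_CE(sat) ≈ 0.2 V, the transistor is in the active region as assumed.

I_C ≈ 12 mA, V_CE ≈ 9.5 V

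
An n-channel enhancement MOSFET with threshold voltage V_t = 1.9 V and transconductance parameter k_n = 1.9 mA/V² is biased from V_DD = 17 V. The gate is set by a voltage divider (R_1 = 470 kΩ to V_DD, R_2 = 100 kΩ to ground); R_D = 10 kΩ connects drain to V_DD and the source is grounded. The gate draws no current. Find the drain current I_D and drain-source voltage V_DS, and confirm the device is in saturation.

I_D ≈ 1.1 mA, V_DS ≈ 5.9 V

V_G = V_DD·R_2/(R_1+R_2) = 17×100/570 = 2.98 V. With the source grounded, V_GS = V_G = 2.98 V.
Assume saturation: I_D = (k_n/2)(V_GS − V_t)² = (1.9/2)×(2.98 − 1.9)² = 0.95×1.08² = 1.11 mA.
V_DS = V_DD − I_D·R_D = 17 − 1.11×10 = 5.87 V.
Saturation requires V_DS ≥ V_GS − V_t = 1.08 V; 5.87 ≥ 1.08 ✓.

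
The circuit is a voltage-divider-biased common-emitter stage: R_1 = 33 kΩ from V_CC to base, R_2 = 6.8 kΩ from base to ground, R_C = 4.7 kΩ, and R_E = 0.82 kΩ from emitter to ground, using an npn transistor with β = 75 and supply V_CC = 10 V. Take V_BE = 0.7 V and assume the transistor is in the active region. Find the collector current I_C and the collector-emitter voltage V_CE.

Thevenize the base divider: V_Th = V_CC·R_2/(R_1+R_2) = 10×6.8/39.8 = 1.71 V, R_Th = R_1‖R_2 = 5.64 kΩ.
Base-emitter loop: V_Th = I_B·R_Th + V_BE + (β+1)I_B·R_E, so I_B = (1.71 − 0.7) / (5.64 + 76×0.82) = 0.0148 mA.
I_C = β·I_B = 75×0.0148 = 1.11 mA, and I_E = (β+1)I_B = 1.13 mA.
V_CE = V_CC − I_C·R_C − I_E·R_E = 10 − 1.11×4.7 − 1.13×0.82 = 3.84 V.
V_CE = 3.84 V > 0.2 V confirms active-region operation.

I_C ≈ 1.1 mA, V_CE ≈ 3.8 V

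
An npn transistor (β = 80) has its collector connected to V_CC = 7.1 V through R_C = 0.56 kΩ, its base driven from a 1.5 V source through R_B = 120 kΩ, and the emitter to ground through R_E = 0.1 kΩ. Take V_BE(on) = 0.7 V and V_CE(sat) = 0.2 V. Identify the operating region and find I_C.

active; I_C ≈ 0.5 mA

Assume active. Base-emitter loop: I_B = (V_BB − V_BE)/(R_B + (β+1)R_E) = (1.5 − 0.7)/(120 + 81×0.1) = 0.00625 mA.
I_C = β·I_B = 80×0.00625 = 0.5 mA.
V_CE = V_CC − I_C·R_C − I_E·R_E = 7.1 − 0.5×0.56 − 0.506×0.1 = 6.77 V > V_CE(sat), so the active-region assumption holds.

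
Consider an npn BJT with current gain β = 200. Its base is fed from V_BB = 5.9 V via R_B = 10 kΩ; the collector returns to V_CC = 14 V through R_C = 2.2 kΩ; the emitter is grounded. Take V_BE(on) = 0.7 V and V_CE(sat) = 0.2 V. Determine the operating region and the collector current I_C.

Assume active: I_B = (5.9 − 0.7)/10 = 0.52 mA, giving I_C = β·I_B = 104 mA.
But then V_CE = 14 − 104×2.2 = -215 V < V_CE(sat) = 0.2 V — impossible in the active region.
So the transistor is saturated. With V_CE = 0.2 V, I_C = (V_CC − 0.2)/R_C = 13.8/2.2 = 6.27 mA.
Check: β·I_B = 104 mA > I_C = 6.27 mA, confirming saturation.

saturation; I_C ≈ 6.3 mA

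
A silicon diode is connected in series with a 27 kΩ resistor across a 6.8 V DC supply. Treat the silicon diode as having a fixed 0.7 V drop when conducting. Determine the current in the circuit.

I ≈ 0.23 mA

KVL around the loop: 6.8 = V_D + I·R = 0.7 + I × 27 kΩ.
So I = (6.8 − 0.7) / 27 kΩ = 6.1 / 27 = 0.226 mA.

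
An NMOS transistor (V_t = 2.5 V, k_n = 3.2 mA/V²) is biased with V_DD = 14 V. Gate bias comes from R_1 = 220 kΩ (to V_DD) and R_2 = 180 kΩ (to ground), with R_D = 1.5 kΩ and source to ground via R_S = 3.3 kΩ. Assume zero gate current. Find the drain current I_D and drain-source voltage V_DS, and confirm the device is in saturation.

I_D ≈ 0.92 mA, V_DS ≈ 9.6 V

V_G = V_DD·R_2/(R_1+R_2) = 14×180/400 = 6.3 V.
Assume saturation: I_D = (k_n/2)(V_GS − V_t)² with V_GS = V_G − I_D·R_S = 6.3 − 3.3·I_D.
Substituting gives 17.4·I_D² − 41.1·I_D + 23.1 = 0, with roots I_D = 0.922 or 1.44 mA.
The root I_D = 1.44 mA gives V_GS = 1.55 V ≤ V_t, so take I_D = 0.922 mA.
Then V_GS = 3.26 V and V_DS = V_DD − I_D(R_D+R_S) = 14 − 0.922×4.8 = 9.58 V.
Saturation requires V_DS ≥ V_GS − V_t = 0.759 V; 9.58 ≥ 0.759 ✓.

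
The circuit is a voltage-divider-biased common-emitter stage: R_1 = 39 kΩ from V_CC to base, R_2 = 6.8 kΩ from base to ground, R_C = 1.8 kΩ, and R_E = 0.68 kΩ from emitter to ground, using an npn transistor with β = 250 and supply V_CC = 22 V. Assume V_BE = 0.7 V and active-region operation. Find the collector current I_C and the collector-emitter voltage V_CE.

Thevenize the base divider: V_Th = V_CC·R_2/(R_1+R_2) = 22×6.8/45.8 = 3.27 V, R_Th = R_1‖R_2 = 5.79 kΩ.
Base-emitter loop: V_Th = I_B·R_Th + V_BE + (β+1)I_B·R_E, so I_B = (3.27 − 0.7) / (5.79 + 251×0.68) = 0.0145 mA.
I_C = β·I_B = 250×0.0145 = 3.64 mA, and I_E = (β+1)I_B = 3.65 mA.
V_CE = V_CC − I_C·R_C − I_E·R_E = 22 − 3.64×1.8 − 3.65×0.68 = 13 V.
V_CE = 13 V > 0.2 V confirms active-region operation.

I_C ≈ 3.6 mA, V_CE ≈ 13 V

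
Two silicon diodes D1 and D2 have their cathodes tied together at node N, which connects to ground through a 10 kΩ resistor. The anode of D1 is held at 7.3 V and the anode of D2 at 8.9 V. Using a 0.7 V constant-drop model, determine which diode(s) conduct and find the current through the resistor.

Only D2 conducts; I_R ≈ 0.82 mA

Assume both conduct. Then node N would need to be at both 7.3−0.7 = 6.6 V and 8.9−0.7 = 8.2 V, which is impossible.
Assume only D2 conducts: V_N = 8.9 − 0.7 = 8.2 V, so I_R = 8.2/10 = 0.82 mA.
Check D1: its anode-to-cathode voltage is 7.3 − 8.2 = -0.9 V < 0.7 V, so it is off. The assumption is consistent.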